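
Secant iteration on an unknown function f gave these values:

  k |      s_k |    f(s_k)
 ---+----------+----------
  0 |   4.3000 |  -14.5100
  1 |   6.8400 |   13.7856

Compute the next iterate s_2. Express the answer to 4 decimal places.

s_2 = 6.8400 − 13.7856·(6.8400 − 4.3000) / (13.7856 − (-14.5100))
   = 6.8400 − (35.015424)/(28.295600) = 5.602513

5.6025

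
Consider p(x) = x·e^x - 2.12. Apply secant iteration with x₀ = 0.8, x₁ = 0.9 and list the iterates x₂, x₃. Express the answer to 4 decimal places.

p(0.8) = -0.339567, p(0.9) = 0.093643
x₂ = 0.900000 − 0.093643·(0.900000 − 0.800000) / (0.093643 − (-0.339567)) = 0.900000 − (0.009364)/(0.433210) = 0.878384
p(0.878384) = -0.005724
x₃ = 0.878384 − (-0.005724)·(0.878384 − 0.900000) / (-0.005724 − 0.093643) = 0.878384 − (0.000124)/(-0.099367) = 0.879629

0.8784, 0.8796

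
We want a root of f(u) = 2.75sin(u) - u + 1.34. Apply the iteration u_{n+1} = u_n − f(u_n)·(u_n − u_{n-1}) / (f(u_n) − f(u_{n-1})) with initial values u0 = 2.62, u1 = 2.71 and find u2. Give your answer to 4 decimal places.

f(2.62) = 0.090220, f(2.71) = -0.219626
u2 = 2.710000 − (-0.219626)·(2.710000 − 2.620000) / (-0.219626 − 0.090220) = 2.710000 − (-0.019766)/(-0.309845) = 2.646206

2.6462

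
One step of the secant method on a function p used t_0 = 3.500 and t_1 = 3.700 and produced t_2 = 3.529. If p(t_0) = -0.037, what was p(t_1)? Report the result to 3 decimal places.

The secant line through (3.500, -0.037) and (3.700, p(t_1)) crosses zero at t_2 = 3.529.
So (3.500, -0.037), (3.700, p(t_1)), (3.529, 0) are collinear:
p(t_1) = -0.037 · (3.700 − 3.529) / (3.500 − 3.529) = -0.037 · (0.17100)/(-0.02900) = 0.21817

0.218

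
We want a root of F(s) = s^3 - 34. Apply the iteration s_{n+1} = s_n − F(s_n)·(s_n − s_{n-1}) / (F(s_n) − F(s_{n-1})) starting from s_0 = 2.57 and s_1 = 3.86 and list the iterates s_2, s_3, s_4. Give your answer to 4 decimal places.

3.1118, 3.2175, 3.2405

F(2.57) = -17.025407, F(3.86) = 23.512456
s_2 = 3.860000 − 23.512456·(3.860000 − 2.570000) / (23.512456 − (-17.025407)) = 3.860000 − (30.331068)/(40.537863) = 3.111784
F(3.111784) = -3.867967
s_3 = 3.111784 − (-3.867967)·(3.111784 − 3.860000) / (-3.867967 − 23.512456) = 3.111784 − (2.894074)/(-27.380423) = 3.217483
F(3.217483) = -0.691986
s_4 = 3.217483 − (-0.691986)·(3.217483 − 3.111784) / (-0.691986 − (-3.867967)) = 3.217483 − (-0.073142)/(3.175982) = 3.240513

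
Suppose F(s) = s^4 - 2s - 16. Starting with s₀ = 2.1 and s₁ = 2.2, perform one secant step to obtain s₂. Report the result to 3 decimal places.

2.120

F(2.1) = -0.75190, F(2.2) = 3.02560
s₂ = 2.20000 − 3.02560·(2.20000 − 2.10000) / (3.02560 − (-0.75190)) = 2.20000 − (0.30256)/(3.77750) = 2.11990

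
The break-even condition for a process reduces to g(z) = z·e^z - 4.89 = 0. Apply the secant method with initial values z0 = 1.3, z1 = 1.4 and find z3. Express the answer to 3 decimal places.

g(1.3) = -0.11991, g(1.4) = 0.78728
z2 = 1.40000 − 0.78728·(1.40000 − 1.30000) / (0.78728 − (-0.11991)) = 1.40000 − (0.07873)/(0.90719) = 1.31322
g(1.31322) = -0.00730
z3 = 1.31322 − (-0.00730)·(1.31322 − 1.40000) / (-0.00730 − 0.78728) = 1.31322 − (0.00063)/(-0.79458) = 1.31402

1.314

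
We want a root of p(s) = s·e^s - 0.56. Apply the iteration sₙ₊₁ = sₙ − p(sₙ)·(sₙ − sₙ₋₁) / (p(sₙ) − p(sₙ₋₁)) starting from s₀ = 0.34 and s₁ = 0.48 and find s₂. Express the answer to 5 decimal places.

p(0.34) = -0.0823178, p(0.48) = 0.2157157
s₂ = 0.4800000 − 0.2157157·(0.4800000 − 0.3400000) / (0.2157157 − (-0.0823178)) = 0.4800000 − (0.0302002)/(0.2980335) = 0.3786684

0.37867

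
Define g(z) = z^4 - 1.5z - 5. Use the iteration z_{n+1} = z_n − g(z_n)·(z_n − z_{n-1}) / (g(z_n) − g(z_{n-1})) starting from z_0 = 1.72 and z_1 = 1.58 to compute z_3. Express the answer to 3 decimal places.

g(1.72) = 1.17213, g(1.58) = -1.13799
z_2 = 1.58000 − (-1.13799)·(1.58000 − 1.72000) / (-1.13799 − 1.17213) = 1.58000 − (0.15932)/(-2.31012) = 1.64897
g(1.64897) = -0.08001
z_3 = 1.64897 − (-0.08001)·(1.64897 − 1.58000) / (-0.08001 − (-1.13799)) = 1.64897 − (-0.00552)/(1.05797) = 1.65418

1.654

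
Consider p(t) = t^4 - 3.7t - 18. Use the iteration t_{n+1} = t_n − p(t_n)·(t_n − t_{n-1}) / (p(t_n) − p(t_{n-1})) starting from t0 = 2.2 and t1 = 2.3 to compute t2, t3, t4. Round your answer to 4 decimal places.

p(2.2) = -2.714400, p(2.3) = 1.474100
t2 = 2.300000 − 1.474100·(2.300000 − 2.200000) / (1.474100 − (-2.714400)) = 2.300000 − (0.147410)/(4.188500) = 2.264806
p(2.264806) = -0.069589
t3 = 2.264806 − (-0.069589)·(2.264806 − 2.300000) / (-0.069589 − 1.474100) = 2.264806 − (0.002449)/(-1.543689) = 2.266393
p(2.266393) = -0.001659
t4 = 2.266393 − (-0.001659)·(2.266393 − 2.264806) / (-0.001659 − (-0.069589)) = 2.266393 − (-0.000003)/(0.067930) = 2.266431

2.2648, 2.2664, 2.2664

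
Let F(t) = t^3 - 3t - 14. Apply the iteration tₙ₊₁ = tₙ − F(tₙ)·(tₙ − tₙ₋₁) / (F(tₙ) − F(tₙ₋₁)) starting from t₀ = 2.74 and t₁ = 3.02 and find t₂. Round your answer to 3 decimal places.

2.815

F(2.74) = -1.64918, F(3.02) = 4.48361
t₂ = 3.02000 − 4.48361·(3.02000 − 2.74000) / (4.48361 − (-1.64918)) = 3.02000 − (1.25541)/(6.13278) = 2.81530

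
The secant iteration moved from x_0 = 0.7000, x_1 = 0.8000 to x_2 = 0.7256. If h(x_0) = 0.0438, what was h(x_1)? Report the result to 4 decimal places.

The secant line through (0.7000, 0.0438) and (0.8000, h(x_1)) crosses zero at x_2 = 0.7256.
So (0.7000, 0.0438), (0.8000, h(x_1)), (0.7256, 0) are collinear:
h(x_1) = 0.0438 · (0.8000 − 0.7256) / (0.7000 − 0.7256) = 0.0438 · (0.074400)/(-0.025600) = -0.127294

-0.1273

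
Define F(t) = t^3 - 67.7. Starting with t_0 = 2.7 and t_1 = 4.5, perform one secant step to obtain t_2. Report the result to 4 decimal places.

3.9098

F(2.7) = -48.017000, F(4.5) = 23.425000
t_2 = 4.500000 − 23.425000·(4.500000 − 2.700000) / (23.425000 − (-48.017000)) = 4.500000 − (42.165000)/(71.442000) = 3.909801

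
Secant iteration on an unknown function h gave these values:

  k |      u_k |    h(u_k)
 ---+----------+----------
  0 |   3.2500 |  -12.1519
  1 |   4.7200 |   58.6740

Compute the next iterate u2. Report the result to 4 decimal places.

u2 = 4.7200 − 58.6740·(4.7200 − 3.2500) / (58.6740 − (-12.1519))
   = 4.7200 − (86.250780)/(70.825900) = 3.502214

3.5022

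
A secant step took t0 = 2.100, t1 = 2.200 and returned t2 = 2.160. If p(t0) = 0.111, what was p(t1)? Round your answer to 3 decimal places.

The secant line through (2.100, 0.111) and (2.200, p(t1)) crosses zero at t2 = 2.160.
So (2.100, 0.111), (2.200, p(t1)), (2.160, 0) are collinear:
p(t1) = 0.111 · (2.200 − 2.160) / (2.100 − 2.160) = 0.111 · (0.04000)/(-0.06000) = -0.07400

-0.074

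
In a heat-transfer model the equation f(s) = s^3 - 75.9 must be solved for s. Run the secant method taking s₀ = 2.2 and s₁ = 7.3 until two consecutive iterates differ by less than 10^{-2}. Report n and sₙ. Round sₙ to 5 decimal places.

n = 7, sₙ = 4.23398

f(2.2) = -65.2520000, f(7.3) = 313.1170000
s₂ = 7.3000000 − 313.1170000·(5.1000000)/(378.3690000) = 3.0795255;  |Δ| = 4.2204745
f(3.0795255) = -46.6953886
s₃ = 3.0795255 − (-46.6953886)·(-4.2204745)/(-359.8123886) = 3.6272462;  |Δ| = 0.5477207
f(3.6272462) = -28.1766282
s₄ = 3.6272462 − (-28.1766282)·(0.5477207)/(18.5187604) = 4.4606132;  |Δ| = 0.8333669
f(4.4606132) = 12.8531328
s₅ = 4.4606132 − 12.8531328·(0.8333669)/(41.0297611) = 4.1995496;  |Δ| = 0.2610636
f(4.1995496) = -1.8358318
s₆ = 4.1995496 − (-1.8358318)·(-0.2610636)/(-14.6889647) = 4.2321774;  |Δ| = 0.0326278
f(4.2321774) = -0.0960912
s₇ = 4.2321774 − (-0.0960912)·(0.0326278)/(1.7397406) = 4.2339796;  |Δ| = 0.0018021
|s₇ − s₆| = 0.0018021 < 10^{-2}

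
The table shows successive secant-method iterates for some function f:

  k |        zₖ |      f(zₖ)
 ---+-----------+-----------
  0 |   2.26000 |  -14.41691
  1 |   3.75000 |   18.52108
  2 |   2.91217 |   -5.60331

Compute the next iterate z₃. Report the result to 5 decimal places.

z₃ = 2.91217 − (-5.60331)·(2.91217 − 3.75000) / (-5.60331 − 18.52108)
   = 2.91217 − (4.6946212)/(-24.1243900) = 3.1067706

3.10677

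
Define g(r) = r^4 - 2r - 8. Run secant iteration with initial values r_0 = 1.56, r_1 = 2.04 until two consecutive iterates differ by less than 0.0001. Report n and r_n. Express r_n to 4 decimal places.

g(1.56) = -5.197591, g(2.04) = 5.238915
r_2 = 2.040000 − 5.238915·(0.480000)/(10.436506) = 1.799050;  |Δ| = 0.240950
g(1.799050) = -1.122650
r_3 = 1.799050 − (-1.122650)·(-0.240950)/(-6.361565) = 1.841571;  |Δ| = 0.042521
g(1.841571) = -0.181655
r_4 = 1.841571 − (-0.181655)·(0.042521)/(0.940995) = 1.849780;  |Δ| = 0.008209
g(1.849780) = 0.008369
r_5 = 1.849780 − 0.008369·(0.008209)/(0.190024) = 1.849418;  |Δ| = 0.000362
g(1.849418) = -0.000058
r_6 = 1.849418 − (-0.000058)·(-0.000362)/(-0.008427) = 1.849421;  |Δ| = 0.000002
|r_6 − r_5| = 0.000002 < 0.0001

n = 6, r_n = 1.8494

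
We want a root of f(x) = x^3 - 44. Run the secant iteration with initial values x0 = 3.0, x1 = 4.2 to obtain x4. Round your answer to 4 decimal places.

3.5308

f(3.0) = -17.000000, f(4.2) = 30.088000
x2 = 4.200000 − 30.088000·(4.200000 − 3.000000) / (30.088000 − (-17.000000)) = 4.200000 − (36.105600)/(47.088000) = 3.433231
f(3.433231) = -3.532234
x3 = 3.433231 − (-3.532234)·(3.433231 − 4.200000) / (-3.532234 − 30.088000) = 3.433231 − (2.708406)/(-33.620234) = 3.513790
f(3.513790) = -0.616210
x4 = 3.513790 − (-0.616210)·(3.513790 − 3.433231) / (-0.616210 − (-3.532234)) = 3.513790 − (-0.049641)/(2.916024) = 3.530814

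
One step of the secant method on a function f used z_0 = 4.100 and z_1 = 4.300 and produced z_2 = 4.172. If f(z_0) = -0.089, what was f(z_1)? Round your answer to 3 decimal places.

The secant line through (4.100, -0.089) and (4.300, f(z_1)) crosses zero at z_2 = 4.172.
So (4.100, -0.089), (4.300, f(z_1)), (4.172, 0) are collinear:
f(z_1) = -0.089 · (4.300 − 4.172) / (4.100 − 4.172) = -0.089 · (0.12800)/(-0.07200) = 0.15822

0.158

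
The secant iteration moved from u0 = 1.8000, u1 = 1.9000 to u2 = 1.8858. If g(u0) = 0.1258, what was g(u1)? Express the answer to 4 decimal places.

-0.0208

The secant line through (1.8000, 0.1258) and (1.9000, g(u1)) crosses zero at u2 = 1.8858.
So (1.8000, 0.1258), (1.9000, g(u1)), (1.8858, 0) are collinear:
g(u1) = 0.1258 · (1.9000 − 1.8858) / (1.8000 − 1.8858) = 0.1258 · (0.014200)/(-0.085800) = -0.020820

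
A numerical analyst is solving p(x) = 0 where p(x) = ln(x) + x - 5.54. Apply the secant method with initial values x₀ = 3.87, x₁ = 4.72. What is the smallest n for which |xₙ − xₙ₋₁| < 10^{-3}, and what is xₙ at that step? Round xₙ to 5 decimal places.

p(3.87) = -0.3167455, p(4.72) = 0.7318088
x₂ = 4.7200000 − 0.7318088·(0.8500000)/(1.0485543) = 4.1267666;  |Δ| = 0.5932334
p(4.1267666) = 0.0042607
x₃ = 4.1267666 − 0.0042607·(-0.5932334)/(-0.7275481) = 4.1232924;  |Δ| = 0.0034741
p(4.1232924) = -0.0000556
x₄ = 4.1232924 − (-0.0000556)·(-0.0034741)/(-0.0043164) = 4.1233372;  |Δ| = 0.0000448
|x₄ − x₃| = 0.0000448 < 10^{-3}

n = 4, xₙ = 4.12334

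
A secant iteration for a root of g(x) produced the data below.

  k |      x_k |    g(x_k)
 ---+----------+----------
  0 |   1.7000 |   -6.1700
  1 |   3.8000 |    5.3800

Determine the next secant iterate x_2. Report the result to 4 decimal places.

x_2 = 3.8000 − 5.3800·(3.8000 − 1.7000) / (5.3800 − (-6.1700))
   = 3.8000 − (11.298000)/(11.550000) = 2.821818

2.8218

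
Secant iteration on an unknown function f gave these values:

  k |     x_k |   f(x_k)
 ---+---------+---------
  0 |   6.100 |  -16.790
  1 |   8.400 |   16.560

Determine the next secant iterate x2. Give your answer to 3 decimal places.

x2 = 8.400 − 16.560·(8.400 − 6.100) / (16.560 − (-16.790))
   = 8.400 − (38.08800)/(33.35000) = 7.25793

7.258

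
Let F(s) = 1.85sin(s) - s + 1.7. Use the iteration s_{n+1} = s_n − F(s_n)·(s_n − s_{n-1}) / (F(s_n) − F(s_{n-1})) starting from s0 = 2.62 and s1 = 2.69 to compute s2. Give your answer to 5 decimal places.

F(2.62) = 0.0017840, F(2.69) = -0.1826617
s2 = 2.6900000 − (-0.1826617)·(2.6900000 − 2.6200000) / (-0.1826617 − 0.0017840) = 2.6900000 − (-0.0127863)/(-0.1844457) = 2.6206771

2.62068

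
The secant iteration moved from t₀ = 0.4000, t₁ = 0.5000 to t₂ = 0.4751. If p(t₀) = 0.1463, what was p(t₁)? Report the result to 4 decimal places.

The secant line through (0.4000, 0.1463) and (0.5000, p(t₁)) crosses zero at t₂ = 0.4751.
So (0.4000, 0.1463), (0.5000, p(t₁)), (0.4751, 0) are collinear:
p(t₁) = 0.1463 · (0.5000 − 0.4751) / (0.4000 − 0.4751) = 0.1463 · (0.024900)/(-0.075100) = -0.048507

-0.0485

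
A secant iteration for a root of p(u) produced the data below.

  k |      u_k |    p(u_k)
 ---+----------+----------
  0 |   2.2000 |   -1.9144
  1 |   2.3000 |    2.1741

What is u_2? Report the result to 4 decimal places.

u_2 = 2.3000 − 2.1741·(2.3000 − 2.2000) / (2.1741 − (-1.9144))
   = 2.3000 − (0.217410)/(4.088500) = 2.246824

2.2468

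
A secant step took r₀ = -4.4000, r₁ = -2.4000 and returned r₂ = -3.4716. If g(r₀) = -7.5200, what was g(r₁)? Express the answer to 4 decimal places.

The secant line through (-4.4000, -7.5200) and (-2.4000, g(r₁)) crosses zero at r₂ = -3.4716.
So (-4.4000, -7.5200), (-2.4000, g(r₁)), (-3.4716, 0) are collinear:
g(r₁) = -7.5200 · (-2.4000 − (-3.4716)) / (-4.4000 − (-3.4716)) = -7.5200 · (1.071600)/(-0.928400) = 8.679914

8.6799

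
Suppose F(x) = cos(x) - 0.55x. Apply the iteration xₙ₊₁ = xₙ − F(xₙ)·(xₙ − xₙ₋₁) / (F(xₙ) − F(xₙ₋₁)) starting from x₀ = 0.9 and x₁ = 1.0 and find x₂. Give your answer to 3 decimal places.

0.993

F(0.9) = 0.12661, F(1.0) = -0.00970
x₂ = 1.00000 − (-0.00970)·(1.00000 − 0.90000) / (-0.00970 − 0.12661) = 1.00000 − (-0.00097)/(-0.13631) = 0.99289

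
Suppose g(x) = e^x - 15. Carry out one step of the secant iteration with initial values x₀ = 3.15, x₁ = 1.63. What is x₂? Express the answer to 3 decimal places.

2.455

g(3.15) = 8.33606, g(1.63) = -9.89613
x₂ = 1.63000 − (-9.89613)·(1.63000 − 3.15000) / (-9.89613 − 8.33606) = 1.63000 − (15.04211)/(-18.23219) = 2.45503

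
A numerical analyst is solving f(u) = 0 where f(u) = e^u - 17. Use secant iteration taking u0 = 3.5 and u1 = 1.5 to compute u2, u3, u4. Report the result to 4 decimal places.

2.3744, 3.2478, 2.7389

f(3.5) = 16.115452, f(1.5) = -12.518311
u2 = 1.500000 − (-12.518311)·(1.500000 − 3.500000) / (-12.518311 − 16.115452) = 1.500000 − (25.036622)/(-28.633763) = 2.374374
f(2.374374) = -6.255713
u3 = 2.374374 − (-6.255713)·(2.374374 − 1.500000) / (-6.255713 − (-12.518311)) = 2.374374 − (-5.469834)/(6.262598) = 3.247787
f(3.247787) = 8.733332
u4 = 3.247787 − 8.733332·(3.247787 − 2.374374) / (8.733332 − (-6.255713)) = 3.247787 − (7.627805)/(14.989045) = 2.738895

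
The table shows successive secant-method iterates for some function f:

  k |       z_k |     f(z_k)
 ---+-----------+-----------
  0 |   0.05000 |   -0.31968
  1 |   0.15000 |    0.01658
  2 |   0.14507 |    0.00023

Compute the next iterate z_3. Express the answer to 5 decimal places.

z_3 = 0.14507 − 0.00023·(0.14507 − 0.15000) / (0.00023 − 0.01658)
   = 0.14507 − (-0.0000011)/(-0.0163500) = 0.1450006

0.14500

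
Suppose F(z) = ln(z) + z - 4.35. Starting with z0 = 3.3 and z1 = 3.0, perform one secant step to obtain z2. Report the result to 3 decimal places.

F(3.3) = 0.14392, F(3.0) = -0.25139
z2 = 3.00000 − (-0.25139)·(3.00000 − 3.30000) / (-0.25139 − 0.14392) = 3.00000 − (0.07542)/(-0.39531) = 3.19078

3.191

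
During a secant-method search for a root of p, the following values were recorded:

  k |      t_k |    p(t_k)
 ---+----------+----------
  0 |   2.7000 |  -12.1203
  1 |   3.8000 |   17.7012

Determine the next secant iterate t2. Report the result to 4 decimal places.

t2 = 3.8000 − 17.7012·(3.8000 − 2.7000) / (17.7012 − (-12.1203))
   = 3.8000 − (19.471320)/(29.821500) = 3.147071

3.1471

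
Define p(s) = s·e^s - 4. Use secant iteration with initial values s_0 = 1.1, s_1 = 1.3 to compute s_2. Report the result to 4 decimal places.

1.1949

p(1.1) = -0.695417, p(1.3) = 0.770086
s_2 = 1.300000 − 0.770086·(1.300000 − 1.100000) / (0.770086 − (-0.695417)) = 1.300000 − (0.154017)/(1.465503) = 1.194905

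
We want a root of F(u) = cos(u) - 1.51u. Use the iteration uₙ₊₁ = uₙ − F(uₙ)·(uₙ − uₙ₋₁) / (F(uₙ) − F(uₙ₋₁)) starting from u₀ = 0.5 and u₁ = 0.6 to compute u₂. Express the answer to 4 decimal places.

F(0.5) = 0.122583, F(0.6) = -0.080664
u₂ = 0.600000 − (-0.080664)·(0.600000 − 0.500000) / (-0.080664 − 0.122583) = 0.600000 − (-0.008066)/(-0.203247) = 0.560312

0.5603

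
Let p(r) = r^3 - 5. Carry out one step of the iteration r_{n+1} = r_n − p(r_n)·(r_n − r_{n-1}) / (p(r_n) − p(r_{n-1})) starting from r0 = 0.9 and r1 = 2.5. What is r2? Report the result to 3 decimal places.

1.359

p(0.9) = -4.27100, p(2.5) = 10.62500
r2 = 2.50000 − 10.62500·(2.50000 − 0.90000) / (10.62500 − (-4.27100)) = 2.50000 − (17.00000)/(14.89600) = 1.35875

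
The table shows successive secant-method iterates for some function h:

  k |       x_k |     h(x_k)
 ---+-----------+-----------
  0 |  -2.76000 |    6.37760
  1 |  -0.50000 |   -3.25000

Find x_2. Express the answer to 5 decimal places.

-1.26291

x_2 = -0.50000 − (-3.25000)·(-0.50000 − (-2.76000)) / (-3.25000 − 6.37760)
   = -0.50000 − (-7.3450000)/(-9.6276000) = -1.2629108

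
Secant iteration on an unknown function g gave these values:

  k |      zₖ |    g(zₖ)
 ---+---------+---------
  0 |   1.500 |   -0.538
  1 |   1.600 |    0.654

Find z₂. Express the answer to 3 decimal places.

z₂ = 1.600 − 0.654·(1.600 − 1.500) / (0.654 − (-0.538))
   = 1.600 − (0.06540)/(1.19200) = 1.54513

1.545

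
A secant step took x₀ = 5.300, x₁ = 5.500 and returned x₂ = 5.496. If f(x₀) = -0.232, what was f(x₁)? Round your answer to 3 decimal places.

The secant line through (5.300, -0.232) and (5.500, f(x₁)) crosses zero at x₂ = 5.496.
So (5.300, -0.232), (5.500, f(x₁)), (5.496, 0) are collinear:
f(x₁) = -0.232 · (5.500 − 5.496) / (5.300 − 5.496) = -0.232 · (0.00400)/(-0.19600) = 0.00473

0.005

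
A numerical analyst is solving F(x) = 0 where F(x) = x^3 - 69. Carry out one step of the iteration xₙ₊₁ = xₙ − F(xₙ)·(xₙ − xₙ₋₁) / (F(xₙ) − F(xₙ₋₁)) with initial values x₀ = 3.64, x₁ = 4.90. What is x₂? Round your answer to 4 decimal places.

F(3.64) = -20.771456, F(4.90) = 48.649000
x₂ = 4.900000 − 48.649000·(4.900000 − 3.640000) / (48.649000 − (-20.771456)) = 4.900000 − (61.297740)/(69.420456) = 4.017008

4.0170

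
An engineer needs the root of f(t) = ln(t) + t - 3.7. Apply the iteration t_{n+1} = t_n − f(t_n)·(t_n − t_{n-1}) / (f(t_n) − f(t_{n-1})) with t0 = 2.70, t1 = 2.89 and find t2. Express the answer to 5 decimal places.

f(2.70) = -0.0067482, f(2.89) = 0.2512565
t2 = 2.8900000 − 0.2512565·(2.8900000 − 2.7000000) / (0.2512565 − (-0.0067482)) = 2.8900000 − (0.0477387)/(0.2580047) = 2.7049695

2.70497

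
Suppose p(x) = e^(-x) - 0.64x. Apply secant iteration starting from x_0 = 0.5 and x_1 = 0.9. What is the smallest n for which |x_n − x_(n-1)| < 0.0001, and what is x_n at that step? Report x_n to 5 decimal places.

p(0.5) = 0.2865307, p(0.9) = -0.1694303
x_2 = 0.9000000 − (-0.1694303)·(0.4000000)/(-0.4559610) = 0.7513642;  |Δ| = 0.1486358
p(0.7513642) = -0.0091505
x_3 = 0.7513642 − (-0.0091505)·(-0.1486358)/(0.1602799) = 0.7428785;  |Δ| = 0.0084857
p(0.7428785) = 0.0003003
x_4 = 0.7428785 − 0.0003003·(-0.0084857)/(0.0094508) = 0.7431481;  |Δ| = 0.0002696
p(0.7431481) = -0.0000005
x_5 = 0.7431481 − (-0.0000005)·(0.0002696)/(-0.0003008) = 0.7431476;  |Δ| = 0.0000005
|x_5 − x_4| = 0.0000005 < 0.0001

n = 5, x_n = 0.74315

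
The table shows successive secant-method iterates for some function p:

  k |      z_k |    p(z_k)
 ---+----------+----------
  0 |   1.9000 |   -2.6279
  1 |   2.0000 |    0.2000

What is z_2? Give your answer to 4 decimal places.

z_2 = 2.0000 − 0.2000·(2.0000 − 1.9000) / (0.2000 − (-2.6279))
   = 2.0000 − (0.020000)/(2.827900) = 1.992928

1.9929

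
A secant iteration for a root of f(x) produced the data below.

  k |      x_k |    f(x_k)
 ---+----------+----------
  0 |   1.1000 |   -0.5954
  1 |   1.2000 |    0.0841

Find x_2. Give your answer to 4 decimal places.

1.1876

x_2 = 1.2000 − 0.0841·(1.2000 − 1.1000) / (0.0841 − (-0.5954))
   = 1.2000 − (0.008410)/(0.679500) = 1.187623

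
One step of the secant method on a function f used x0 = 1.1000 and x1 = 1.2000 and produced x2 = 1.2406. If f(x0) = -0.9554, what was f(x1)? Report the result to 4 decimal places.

The secant line through (1.1000, -0.9554) and (1.2000, f(x1)) crosses zero at x2 = 1.2406.
So (1.1000, -0.9554), (1.2000, f(x1)), (1.2406, 0) are collinear:
f(x1) = -0.9554 · (1.2000 − 1.2406) / (1.1000 − 1.2406) = -0.9554 · (-0.040600)/(-0.140600) = -0.275884

-0.2759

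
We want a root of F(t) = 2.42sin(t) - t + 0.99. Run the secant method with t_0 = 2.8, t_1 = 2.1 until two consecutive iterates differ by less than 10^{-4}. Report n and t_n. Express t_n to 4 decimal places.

n = 5, t_n = 2.4789

F(2.8) = -0.999329, F(2.1) = 0.978967
t_2 = 2.100000 − 0.978967·(-0.700000)/(1.978295) = 2.446398;  |Δ| = 0.346398
F(2.446398) = 0.093698
t_3 = 2.446398 − 0.093698·(0.346398)/(-0.885269) = 2.483061;  |Δ| = 0.036663
F(2.483061) = -0.012126
t_4 = 2.483061 − (-0.012126)·(0.036663)/(-0.105824) = 2.478860;  |Δ| = 0.004201
F(2.478860) = 0.000103
t_5 = 2.478860 − 0.000103·(-0.004201)/(0.012229) = 2.478895;  |Δ| = 0.000035
|t_5 − t_4| = 0.000035 < 10^{-4}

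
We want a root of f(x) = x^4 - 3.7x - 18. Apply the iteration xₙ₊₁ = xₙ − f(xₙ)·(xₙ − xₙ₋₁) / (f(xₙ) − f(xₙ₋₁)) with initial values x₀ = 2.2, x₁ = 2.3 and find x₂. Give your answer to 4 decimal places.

2.2648

f(2.2) = -2.714400, f(2.3) = 1.474100
x₂ = 2.300000 − 1.474100·(2.300000 − 2.200000) / (1.474100 − (-2.714400)) = 2.300000 − (0.147410)/(4.188500) = 2.264806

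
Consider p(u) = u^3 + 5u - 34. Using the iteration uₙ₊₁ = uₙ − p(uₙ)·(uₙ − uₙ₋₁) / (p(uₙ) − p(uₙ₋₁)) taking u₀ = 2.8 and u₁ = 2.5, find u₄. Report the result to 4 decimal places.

2.7301

p(2.8) = 1.952000, p(2.5) = -5.875000
u₂ = 2.500000 − (-5.875000)·(2.500000 − 2.800000) / (-5.875000 − 1.952000) = 2.500000 − (1.762500)/(-7.827000) = 2.725182
p(2.725182) = -0.135206
u₃ = 2.725182 − (-0.135206)·(2.725182 − 2.500000) / (-0.135206 − (-5.875000)) = 2.725182 − (-0.030446)/(5.739794) = 2.730486
p(2.730486) = 0.009726
u₄ = 2.730486 − 0.009726·(2.730486 − 2.725182) / (0.009726 − (-0.135206)) = 2.730486 − (0.000052)/(0.144932) = 2.730130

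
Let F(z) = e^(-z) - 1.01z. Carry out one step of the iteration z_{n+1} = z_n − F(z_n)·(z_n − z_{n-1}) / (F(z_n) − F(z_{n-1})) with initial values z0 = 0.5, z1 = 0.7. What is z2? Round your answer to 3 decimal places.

F(0.5) = 0.10153, F(0.7) = -0.21041
z2 = 0.70000 − (-0.21041)·(0.70000 − 0.50000) / (-0.21041 − 0.10153) = 0.70000 − (-0.04208)/(-0.31195) = 0.56510

0.565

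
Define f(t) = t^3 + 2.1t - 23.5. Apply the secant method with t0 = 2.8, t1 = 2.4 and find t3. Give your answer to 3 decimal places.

f(2.8) = 4.33200, f(2.4) = -4.63600
t2 = 2.40000 − (-4.63600)·(2.40000 − 2.80000) / (-4.63600 − 4.33200) = 2.40000 − (1.85440)/(-8.96800) = 2.60678
f(2.60678) = -0.31191
t3 = 2.60678 − (-0.31191)·(2.60678 − 2.40000) / (-0.31191 − (-4.63600)) = 2.60678 − (-0.06450)/(4.32409) = 2.62170

2.622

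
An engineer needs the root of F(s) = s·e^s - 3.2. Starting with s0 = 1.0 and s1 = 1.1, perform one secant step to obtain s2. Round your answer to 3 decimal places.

F(1.0) = -0.48172, F(1.1) = 0.10458
s2 = 1.10000 − 0.10458·(1.10000 − 1.00000) / (0.10458 − (-0.48172)) = 1.10000 − (0.01046)/(0.58630) = 1.08216

1.082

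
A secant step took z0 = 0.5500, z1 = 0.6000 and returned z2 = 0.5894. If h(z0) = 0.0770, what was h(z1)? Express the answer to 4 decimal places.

The secant line through (0.5500, 0.0770) and (0.6000, h(z1)) crosses zero at z2 = 0.5894.
So (0.5500, 0.0770), (0.6000, h(z1)), (0.5894, 0) are collinear:
h(z1) = 0.0770 · (0.6000 − 0.5894) / (0.5500 − 0.5894) = 0.0770 · (0.010600)/(-0.039400) = -0.020716

-0.0207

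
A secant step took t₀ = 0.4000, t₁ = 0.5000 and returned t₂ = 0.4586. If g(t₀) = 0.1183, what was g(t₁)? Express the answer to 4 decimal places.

The secant line through (0.4000, 0.1183) and (0.5000, g(t₁)) crosses zero at t₂ = 0.4586.
So (0.4000, 0.1183), (0.5000, g(t₁)), (0.4586, 0) are collinear:
g(t₁) = 0.1183 · (0.5000 − 0.4586) / (0.4000 − 0.4586) = 0.1183 · (0.041400)/(-0.058600) = -0.083577

-0.0836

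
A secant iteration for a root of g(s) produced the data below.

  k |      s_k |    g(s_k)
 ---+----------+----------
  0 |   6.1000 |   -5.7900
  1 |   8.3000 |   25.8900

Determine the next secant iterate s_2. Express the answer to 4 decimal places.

s_2 = 8.3000 − 25.8900·(8.3000 − 6.1000) / (25.8900 − (-5.7900))
   = 8.3000 − (56.958000)/(31.680000) = 6.502083

6.5021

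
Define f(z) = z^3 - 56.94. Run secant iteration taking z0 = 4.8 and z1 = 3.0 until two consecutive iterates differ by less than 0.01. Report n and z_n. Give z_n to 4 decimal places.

n = 5, z_n = 3.8471

f(4.8) = 53.652000, f(3.0) = -29.940000
z2 = 3.000000 − (-29.940000)·(-1.800000)/(-83.592000) = 3.644703;  |Δ| = 0.644703
f(3.644703) = -8.524282
z3 = 3.644703 − (-8.524282)·(0.644703)/(21.415718) = 3.901319;  |Δ| = 0.256617
f(3.901319) = 2.439227
z4 = 3.901319 − 2.439227·(0.256617)/(10.963509) = 3.844226;  |Δ| = 0.057094
f(3.844226) = -0.129752
z5 = 3.844226 − (-0.129752)·(-0.057094)/(-2.568979) = 3.847109;  |Δ| = 0.002884
|z5 − z4| = 0.002884 < 0.01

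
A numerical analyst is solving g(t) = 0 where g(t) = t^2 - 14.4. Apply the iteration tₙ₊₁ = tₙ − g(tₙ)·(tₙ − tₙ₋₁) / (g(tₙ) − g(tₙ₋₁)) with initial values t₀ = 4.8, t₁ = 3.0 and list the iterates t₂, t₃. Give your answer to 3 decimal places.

3.692, 3.807

g(4.8) = 8.64000, g(3.0) = -5.40000
t₂ = 3.00000 − (-5.40000)·(3.00000 − 4.80000) / (-5.40000 − 8.64000) = 3.00000 − (9.72000)/(-14.04000) = 3.69231
g(3.69231) = -0.76686
t₃ = 3.69231 − (-0.76686)·(3.69231 − 3.00000) / (-0.76686 − (-5.40000)) = 3.69231 − (-0.53091)/(4.63314) = 3.80690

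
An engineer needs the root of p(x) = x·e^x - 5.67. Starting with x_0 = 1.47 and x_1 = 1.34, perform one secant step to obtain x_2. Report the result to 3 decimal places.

p(1.47) = 0.72338, p(1.34) = -0.55248
x_2 = 1.34000 − (-0.55248)·(1.34000 − 1.47000) / (-0.55248 − 0.72338) = 1.34000 − (0.07182)/(-1.27586) = 1.39629

1.396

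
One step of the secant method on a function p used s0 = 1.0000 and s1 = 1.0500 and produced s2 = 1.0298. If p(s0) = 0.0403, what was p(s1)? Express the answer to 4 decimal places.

The secant line through (1.0000, 0.0403) and (1.0500, p(s1)) crosses zero at s2 = 1.0298.
So (1.0000, 0.0403), (1.0500, p(s1)), (1.0298, 0) are collinear:
p(s1) = 0.0403 · (1.0500 − 1.0298) / (1.0000 − 1.0298) = 0.0403 · (0.020200)/(-0.029800) = -0.027317

-0.0273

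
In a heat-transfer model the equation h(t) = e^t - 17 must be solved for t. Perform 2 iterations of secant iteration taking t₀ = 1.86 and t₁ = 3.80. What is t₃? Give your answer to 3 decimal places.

h(1.86) = -10.57626, h(3.80) = 27.70118
t₂ = 3.80000 − 27.70118·(3.80000 − 1.86000) / (27.70118 − (-10.57626)) = 3.80000 − (53.74030)/(38.27745) = 2.39603
h(2.39603) = -6.02047
t₃ = 2.39603 − (-6.02047)·(2.39603 − 3.80000) / (-6.02047 − 27.70118) = 2.39603 − (8.45255)/(-33.72166) = 2.64669

2.647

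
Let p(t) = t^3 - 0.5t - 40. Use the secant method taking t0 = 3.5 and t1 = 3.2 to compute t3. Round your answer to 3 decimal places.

p(3.5) = 1.12500, p(3.2) = -8.83200
t2 = 3.20000 − (-8.83200)·(3.20000 − 3.50000) / (-8.83200 − 1.12500) = 3.20000 − (2.64960)/(-9.95700) = 3.46610
p(3.46610) = -0.09170
t3 = 3.46610 − (-0.09170)·(3.46610 − 3.20000) / (-0.09170 − (-8.83200)) = 3.46610 − (-0.02440)/(8.74030) = 3.46890

3.469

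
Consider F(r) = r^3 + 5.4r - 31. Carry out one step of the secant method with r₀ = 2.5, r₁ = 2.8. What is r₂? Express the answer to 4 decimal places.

F(2.5) = -1.875000, F(2.8) = 6.072000
r₂ = 2.800000 − 6.072000·(2.800000 − 2.500000) / (6.072000 − (-1.875000)) = 2.800000 − (1.821600)/(7.947000) = 2.570781

2.5708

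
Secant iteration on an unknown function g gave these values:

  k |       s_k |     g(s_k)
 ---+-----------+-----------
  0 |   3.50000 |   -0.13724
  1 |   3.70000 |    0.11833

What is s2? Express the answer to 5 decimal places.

3.60740

s2 = 3.70000 − 0.11833·(3.70000 − 3.50000) / (0.11833 − (-0.13724))
   = 3.70000 − (0.0236660)/(0.2555700) = 3.6073991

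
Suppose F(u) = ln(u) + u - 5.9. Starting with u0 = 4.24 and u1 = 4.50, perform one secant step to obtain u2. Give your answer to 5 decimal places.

4.41531

F(4.24) = -0.2154367, F(4.50) = 0.1040774
u2 = 4.5000000 − 0.1040774·(4.5000000 − 4.2400000) / (0.1040774 − (-0.2154367)) = 4.5000000 − (0.0270601)/(0.3195141) = 4.4153085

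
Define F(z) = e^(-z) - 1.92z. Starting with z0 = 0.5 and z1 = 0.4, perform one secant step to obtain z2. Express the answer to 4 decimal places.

F(0.5) = -0.353469, F(0.4) = -0.097680
z2 = 0.400000 − (-0.097680)·(0.400000 − 0.500000) / (-0.097680 − (-0.353469)) = 0.400000 − (0.009768)/(0.255789) = 0.361812

0.3618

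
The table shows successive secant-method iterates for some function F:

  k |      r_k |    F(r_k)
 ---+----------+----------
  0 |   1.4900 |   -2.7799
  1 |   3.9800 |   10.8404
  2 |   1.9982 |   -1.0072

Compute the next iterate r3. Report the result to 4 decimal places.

2.1667

r3 = 1.9982 − (-1.0072)·(1.9982 − 3.9800) / (-1.0072 − 10.8404)
   = 1.9982 − (1.996069)/(-11.847600) = 2.166679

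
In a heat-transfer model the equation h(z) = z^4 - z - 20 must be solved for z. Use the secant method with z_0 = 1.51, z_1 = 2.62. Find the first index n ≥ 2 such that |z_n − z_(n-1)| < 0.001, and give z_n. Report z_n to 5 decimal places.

h(1.51) = -16.3111440, h(2.62) = 24.4999874
z_2 = 2.6200000 − 24.4999874·(1.1100000)/(40.8111314) = 1.9536380;  |Δ| = 0.6663620
h(1.9536380) = -7.3864274
z_3 = 1.9536380 − (-7.3864274)·(-0.6663620)/(-31.8864147) = 2.1079995;  |Δ| = 0.1543615
h(2.1079995) = -2.3618681
z_4 = 2.1079995 − (-2.3618681)·(0.1543615)/(5.0245593) = 2.1805594;  |Δ| = 0.0725599
h(2.1805594) = 0.4279373
z_5 = 2.1805594 − 0.4279373·(0.0725599)/(2.7898054) = 2.1694292;  |Δ| = 0.0111302
h(2.1694292) = -0.0190111
z_6 = 2.1694292 − (-0.0190111)·(-0.0111302)/(-0.4469485) = 2.1699026;  |Δ| = 0.0004734
|z_6 − z_5| = 0.0004734 < 0.001

n = 6, z_n = 2.16990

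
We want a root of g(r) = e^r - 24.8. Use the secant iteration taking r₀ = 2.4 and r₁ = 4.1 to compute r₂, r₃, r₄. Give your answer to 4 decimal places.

g(2.4) = -13.776824, g(4.1) = 35.540288
r₂ = 4.100000 − 35.540288·(4.100000 − 2.400000) / (35.540288 − (-13.776824)) = 4.100000 − (60.418489)/(49.317111) = 2.874898
g(2.874898) = -7.076383
r₃ = 2.874898 − (-7.076383)·(2.874898 − 4.100000) / (-7.076383 − 35.540288) = 2.874898 − (8.669290)/(-42.616670) = 3.078323
g(3.078323) = -3.078058
r₄ = 3.078323 − (-3.078058)·(3.078323 − 2.874898) / (-3.078058 − (-7.076383)) = 3.078323 − (-0.626153)/(3.998325) = 3.234927

2.8749, 3.0783, 3.2349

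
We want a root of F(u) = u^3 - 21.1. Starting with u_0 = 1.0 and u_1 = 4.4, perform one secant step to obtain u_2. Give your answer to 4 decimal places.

F(1.0) = -20.100000, F(4.4) = 64.084000
u_2 = 4.400000 − 64.084000·(4.400000 − 1.000000) / (64.084000 − (-20.100000)) = 4.400000 − (217.885600)/(84.184000) = 1.811793

1.8118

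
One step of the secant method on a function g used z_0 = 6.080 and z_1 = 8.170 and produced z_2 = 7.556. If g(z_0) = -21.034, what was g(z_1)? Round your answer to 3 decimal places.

8.750

The secant line through (6.080, -21.034) and (8.170, g(z_1)) crosses zero at z_2 = 7.556.
So (6.080, -21.034), (8.170, g(z_1)), (7.556, 0) are collinear:
g(z_1) = -21.034 · (8.170 − 7.556) / (6.080 − 7.556) = -21.034 · (0.61400)/(-1.47600) = 8.74992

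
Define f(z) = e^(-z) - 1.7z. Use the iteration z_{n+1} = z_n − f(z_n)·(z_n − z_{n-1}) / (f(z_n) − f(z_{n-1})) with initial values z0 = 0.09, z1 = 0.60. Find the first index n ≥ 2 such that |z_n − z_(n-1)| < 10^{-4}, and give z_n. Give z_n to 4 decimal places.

f(0.09) = 0.760931, f(0.60) = -0.471188
z2 = 0.600000 − (-0.471188)·(0.510000)/(-1.232120) = 0.404965;  |Δ| = 0.195035
f(0.404965) = -0.021441
z3 = 0.404965 − (-0.021441)·(-0.195035)/(0.449747) = 0.395667;  |Δ| = 0.009298
f(0.395667) = 0.000596
z4 = 0.395667 − 0.000596·(-0.009298)/(0.022037) = 0.395919;  |Δ| = 0.000252
f(0.395919) = -0.000001
z5 = 0.395919 − (-0.000001)·(0.000252)/(-0.000597) = 0.395919;  |Δ| = 0.000000
|z5 − z4| = 0.000000 < 10^{-4}

n = 5, z_n = 0.3959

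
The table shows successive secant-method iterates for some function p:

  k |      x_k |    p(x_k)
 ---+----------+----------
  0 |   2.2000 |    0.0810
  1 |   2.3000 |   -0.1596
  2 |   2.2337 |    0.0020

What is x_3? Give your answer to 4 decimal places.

2.2345

x_3 = 2.2337 − 0.0020·(2.2337 − 2.3000) / (0.0020 − (-0.1596))
   = 2.2337 − (-0.000133)/(0.161600) = 2.234521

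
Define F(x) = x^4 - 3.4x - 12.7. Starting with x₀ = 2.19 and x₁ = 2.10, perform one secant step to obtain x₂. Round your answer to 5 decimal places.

2.11086

F(2.19) = 2.8565752, F(2.10) = -0.3919000
x₂ = 2.1000000 − (-0.3919000)·(2.1000000 − 2.1900000) / (-0.3919000 − 2.8565752) = 2.1000000 − (0.0352710)/(-3.2484752) = 2.1108577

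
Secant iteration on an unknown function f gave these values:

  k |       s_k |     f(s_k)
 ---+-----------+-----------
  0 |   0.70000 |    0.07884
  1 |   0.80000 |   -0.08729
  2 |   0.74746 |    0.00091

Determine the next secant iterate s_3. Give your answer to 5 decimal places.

s_3 = 0.74746 − 0.00091·(0.74746 − 0.80000) / (0.00091 − (-0.08729))
   = 0.74746 − (-0.0000478)/(0.0882000) = 0.7480021

0.74800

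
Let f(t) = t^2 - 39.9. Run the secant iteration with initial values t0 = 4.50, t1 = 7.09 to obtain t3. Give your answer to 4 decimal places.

6.3096

f(4.50) = -19.650000, f(7.09) = 10.368100
t2 = 7.090000 − 10.368100·(7.090000 − 4.500000) / (10.368100 − (-19.650000)) = 7.090000 − (26.853379)/(30.018100) = 6.195427
f(6.195427) = -1.516683
t3 = 6.195427 − (-1.516683)·(6.195427 − 7.090000) / (-1.516683 − 10.368100) = 6.195427 − (1.356784)/(-11.884783) = 6.309589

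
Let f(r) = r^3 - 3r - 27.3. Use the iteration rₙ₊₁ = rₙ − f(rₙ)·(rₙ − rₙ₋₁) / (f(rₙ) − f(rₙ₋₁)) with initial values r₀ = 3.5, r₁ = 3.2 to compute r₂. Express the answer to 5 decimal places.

f(3.5) = 5.0750000, f(3.2) = -4.1320000
r₂ = 3.2000000 − (-4.1320000)·(3.2000000 − 3.5000000) / (-4.1320000 − 5.0750000) = 3.2000000 − (1.2396000)/(-9.2070000) = 3.3346367

3.33464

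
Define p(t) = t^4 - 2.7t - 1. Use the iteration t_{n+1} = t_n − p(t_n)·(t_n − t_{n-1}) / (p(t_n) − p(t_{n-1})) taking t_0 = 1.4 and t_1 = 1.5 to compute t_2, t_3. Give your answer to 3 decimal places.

1.499, 1.499

p(1.4) = -0.93840, p(1.5) = 0.01250
t_2 = 1.50000 − 0.01250·(1.50000 − 1.40000) / (0.01250 − (-0.93840)) = 1.50000 − (0.00125)/(0.95090) = 1.49869
p(1.49869) = -0.00167
t_3 = 1.49869 − (-0.00167)·(1.49869 − 1.50000) / (-0.00167 − 0.01250) = 1.49869 − (0.00000)/(-0.01417) = 1.49884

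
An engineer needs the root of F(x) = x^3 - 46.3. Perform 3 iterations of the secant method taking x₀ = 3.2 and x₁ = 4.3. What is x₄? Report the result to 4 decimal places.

3.5911

F(3.2) = -13.532000, F(4.3) = 33.207000
x₂ = 4.300000 − 33.207000·(4.300000 − 3.200000) / (33.207000 − (-13.532000)) = 4.300000 − (36.527700)/(46.739000) = 3.518475
F(3.518475) = -2.742456
x₃ = 3.518475 − (-2.742456)·(3.518475 − 4.300000) / (-2.742456 − 33.207000) = 3.518475 − (2.143298)/(-35.949456) = 3.578095
F(3.578095) = -0.490506
x₄ = 3.578095 − (-0.490506)·(3.578095 − 3.518475) / (-0.490506 − (-2.742456)) = 3.578095 − (-0.029244)/(2.251950) = 3.591081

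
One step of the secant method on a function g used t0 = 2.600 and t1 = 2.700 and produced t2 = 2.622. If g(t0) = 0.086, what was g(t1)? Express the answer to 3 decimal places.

The secant line through (2.600, 0.086) and (2.700, g(t1)) crosses zero at t2 = 2.622.
So (2.600, 0.086), (2.700, g(t1)), (2.622, 0) are collinear:
g(t1) = 0.086 · (2.700 − 2.622) / (2.600 − 2.622) = 0.086 · (0.07800)/(-0.02200) = -0.30491

-0.305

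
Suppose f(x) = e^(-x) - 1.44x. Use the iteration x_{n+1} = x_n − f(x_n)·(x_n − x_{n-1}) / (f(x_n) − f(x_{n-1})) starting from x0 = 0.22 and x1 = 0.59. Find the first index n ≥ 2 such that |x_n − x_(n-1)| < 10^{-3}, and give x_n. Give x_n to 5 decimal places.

f(0.22) = 0.4857188, f(0.59) = -0.2952727
x2 = 0.5900000 − (-0.2952727)·(0.3700000)/(-0.7809915) = 0.4501126;  |Δ| = 0.1398874
f(0.4501126) = -0.0106057
x3 = 0.4501126 − (-0.0106057)·(-0.1398874)/(0.2846670) = 0.4449008;  |Δ| = 0.0052117
f(0.4449008) = 0.0002306
x4 = 0.4449008 − 0.0002306·(-0.0052117)/(0.0108363) = 0.4450118;  |Δ| = 0.0001109
|x4 − x3| = 0.0001109 < 10^{-3}

n = 4, x_n = 0.44501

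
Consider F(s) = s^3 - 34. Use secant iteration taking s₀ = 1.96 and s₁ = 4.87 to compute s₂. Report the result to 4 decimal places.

2.6734

F(1.96) = -26.470464, F(4.87) = 81.501303
s₂ = 4.870000 − 81.501303·(4.870000 − 1.960000) / (81.501303 − (-26.470464)) = 4.870000 − (237.168792)/(107.971767) = 2.673418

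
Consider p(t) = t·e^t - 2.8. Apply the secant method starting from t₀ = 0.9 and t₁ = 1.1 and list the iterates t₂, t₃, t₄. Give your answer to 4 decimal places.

1.0075, 1.0144, 1.0149

p(0.9) = -0.586357, p(1.1) = 0.504583
t₂ = 1.100000 − 0.504583·(1.100000 − 0.900000) / (0.504583 − (-0.586357)) = 1.100000 − (0.100917)/(1.090940) = 1.007496
p(1.007496) = -0.040737
t₃ = 1.007496 − (-0.040737)·(1.007496 − 1.100000) / (-0.040737 − 0.504583) = 1.007496 − (0.003768)/(-0.545320) = 1.014406
p(1.014406) = -0.002547
t₄ = 1.014406 − (-0.002547)·(1.014406 − 1.007496) / (-0.002547 − (-0.040737)) = 1.014406 − (-0.000018)/(0.038190) = 1.014867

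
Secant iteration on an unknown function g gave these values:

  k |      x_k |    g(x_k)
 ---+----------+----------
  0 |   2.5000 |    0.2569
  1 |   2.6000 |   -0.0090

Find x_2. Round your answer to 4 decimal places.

x_2 = 2.6000 − (-0.0090)·(2.6000 − 2.5000) / (-0.0090 − 0.2569)
   = 2.6000 − (-0.000900)/(-0.265900) = 2.596615

2.5966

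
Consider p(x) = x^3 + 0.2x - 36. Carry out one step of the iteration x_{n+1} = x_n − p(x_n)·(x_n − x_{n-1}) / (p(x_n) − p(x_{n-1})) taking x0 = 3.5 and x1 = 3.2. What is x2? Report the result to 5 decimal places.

p(3.5) = 7.5750000, p(3.2) = -2.5920000
x2 = 3.2000000 − (-2.5920000)·(3.2000000 − 3.5000000) / (-2.5920000 − 7.5750000) = 3.2000000 − (0.7776000)/(-10.1670000) = 3.2764827

3.27648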